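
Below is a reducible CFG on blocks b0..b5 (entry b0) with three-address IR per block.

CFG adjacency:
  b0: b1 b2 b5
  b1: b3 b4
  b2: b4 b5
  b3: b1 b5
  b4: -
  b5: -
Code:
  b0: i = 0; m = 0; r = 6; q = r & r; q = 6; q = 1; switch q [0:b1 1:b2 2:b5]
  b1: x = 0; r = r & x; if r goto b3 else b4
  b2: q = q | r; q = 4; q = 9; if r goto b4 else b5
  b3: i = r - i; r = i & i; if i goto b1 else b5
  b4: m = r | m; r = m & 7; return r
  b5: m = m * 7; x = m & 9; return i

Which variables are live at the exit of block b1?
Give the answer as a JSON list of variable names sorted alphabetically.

Block summaries:
  b0: {i,m,q,r} / ∅
  b1: {r,x} / {r}
  b2: {q} / {q,r}
  b3: {i,r} / {i,r}
  b4: {m,r} / {m,r}
  b5: {m,x} / {i,m}

Live sets:
  b0 li=∅ lo={i,m,q,r}
  b1 li={i,m,r} lo={i,m,r}
  b2 li={i,m,q,r} lo={i,m,r}
  b3 li={i,m,r} lo={i,m,r}
  b4 li={m,r} lo=∅
  b5 li={i,m} lo=∅

live-out(b1) = ["i", "m", "r"]

Answer: ["i", "m", "r"]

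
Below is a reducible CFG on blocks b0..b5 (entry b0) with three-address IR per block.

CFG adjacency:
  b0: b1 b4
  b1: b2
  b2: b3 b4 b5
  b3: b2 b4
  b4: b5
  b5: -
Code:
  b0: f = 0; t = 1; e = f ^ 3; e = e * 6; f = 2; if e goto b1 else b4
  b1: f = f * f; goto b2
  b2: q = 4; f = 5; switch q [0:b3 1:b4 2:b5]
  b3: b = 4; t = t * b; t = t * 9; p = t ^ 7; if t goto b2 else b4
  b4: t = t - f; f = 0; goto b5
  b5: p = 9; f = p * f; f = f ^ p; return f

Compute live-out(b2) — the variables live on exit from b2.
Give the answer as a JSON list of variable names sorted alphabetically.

Answer: ["f", "t"]

Analysis:
Per-block:
  b0 def {e,f,t} use ∅
  b1 def {f} use {f}
  b2 def {f,q} use ∅
  b3 def {b,p,t} use {t}
  b4 def {f,t} use {f,t}
  b5 def {f,p} use {f}

Live sets:
  b0: in=∅ out={f,t}
  b1: in={f,t} out={t}
  b2: in={t} out={f,t}
  b3: in={f,t} out={f,t}
  b4: in={f,t} out={f}
  b5: in={f} out=∅

live-out(b2) = ["f", "t"]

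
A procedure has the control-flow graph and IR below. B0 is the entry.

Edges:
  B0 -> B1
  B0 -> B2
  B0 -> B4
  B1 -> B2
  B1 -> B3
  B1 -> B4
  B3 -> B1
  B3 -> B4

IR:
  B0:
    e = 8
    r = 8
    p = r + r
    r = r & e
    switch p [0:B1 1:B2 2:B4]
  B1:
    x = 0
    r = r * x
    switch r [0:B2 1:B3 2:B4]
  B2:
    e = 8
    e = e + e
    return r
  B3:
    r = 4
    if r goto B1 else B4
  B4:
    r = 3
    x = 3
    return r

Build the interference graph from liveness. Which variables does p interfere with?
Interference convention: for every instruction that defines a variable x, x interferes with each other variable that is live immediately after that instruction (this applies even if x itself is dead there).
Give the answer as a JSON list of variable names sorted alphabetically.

Block summaries:
  B0 def {e,p,r} use ∅
  B1 def {r,x} use {r}
  B2 def {e} use {r}
  B3 def {r} use ∅
  B4 def {r,x} use ∅

Backward fixpoint:
  B0 li=∅ lo={r}
  B1 li={r} lo={r}
  B2 li={r} lo=∅
  B3 li=∅ lo={r}
  B4 li=∅ lo=∅

Interfere edges:
  e↔{p,r}
  p↔{e,r}
  r↔{e,p,x}
  x↔{r}

N(p) = ["e", "r"]

Answer: ["e", "r"]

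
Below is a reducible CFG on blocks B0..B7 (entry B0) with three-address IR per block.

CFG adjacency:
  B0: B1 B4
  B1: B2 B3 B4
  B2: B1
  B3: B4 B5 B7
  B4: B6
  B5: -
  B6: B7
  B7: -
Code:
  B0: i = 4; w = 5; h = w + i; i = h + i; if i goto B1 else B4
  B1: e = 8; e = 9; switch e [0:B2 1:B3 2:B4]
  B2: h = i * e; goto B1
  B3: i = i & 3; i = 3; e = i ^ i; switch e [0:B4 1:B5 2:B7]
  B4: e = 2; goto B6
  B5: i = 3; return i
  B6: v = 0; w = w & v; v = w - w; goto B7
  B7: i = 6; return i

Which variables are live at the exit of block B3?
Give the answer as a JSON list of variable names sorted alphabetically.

Block summaries:
  B0 def {h,i,w} use ∅
  B1 def {e} use ∅
  B2 def {h} use {e,i}
  B3 def {e,i} use {i}
  B4 def {e} use ∅
  B5 def {i} use ∅
  B6 def {v,w} use {w}
  B7 def {i} use ∅

Liveness:
  B0 li=∅ lo={i,w}
  B1 li={i,w} lo={e,i,w}
  B2 li={e,i,w} lo={i,w}
  B3 li={i,w} lo={w}
  B4 li={w} lo={w}
  B5 li=∅ lo=∅
  B6 li={w} lo=∅
  B7 li=∅ lo=∅

live-out(B3) = ["w"]

Answer: ["w"]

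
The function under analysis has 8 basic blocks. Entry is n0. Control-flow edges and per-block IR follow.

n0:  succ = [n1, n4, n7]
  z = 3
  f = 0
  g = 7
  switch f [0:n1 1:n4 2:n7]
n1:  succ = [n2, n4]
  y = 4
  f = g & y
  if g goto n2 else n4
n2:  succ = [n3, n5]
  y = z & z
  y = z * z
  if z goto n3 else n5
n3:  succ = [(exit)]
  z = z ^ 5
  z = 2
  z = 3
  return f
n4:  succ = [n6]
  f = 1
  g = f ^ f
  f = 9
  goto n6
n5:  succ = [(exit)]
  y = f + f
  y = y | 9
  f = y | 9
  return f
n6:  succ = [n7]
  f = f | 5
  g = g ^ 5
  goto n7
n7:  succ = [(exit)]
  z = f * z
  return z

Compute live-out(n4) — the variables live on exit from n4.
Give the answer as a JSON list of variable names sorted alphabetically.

Block summaries:
  n0: def={f,g,z} ue=∅
  n1: def={f,y} ue={g}
  n2: def={y} ue={z}
  n3: def={z} ue={f,z}
  n4: def={f,g} ue=∅
  n5: def={f,y} ue={f}
  n6: def={f,g} ue={f,g}
  n7: def={z} ue={f,z}

Liveness:
  n0: in=∅ out={f,g,z}
  n1: in={g,z} out={f,z}
  n2: in={f,z} out={f,z}
  n3: in={f,z} out=∅
  n4: in={z} out={f,g,z}
  n5: in={f} out=∅
  n6: in={f,g,z} out={f,z}
  n7: in={f,z} out=∅

live-out(n4) = ["f", "g", "z"]

Answer: ["f", "g", "z"]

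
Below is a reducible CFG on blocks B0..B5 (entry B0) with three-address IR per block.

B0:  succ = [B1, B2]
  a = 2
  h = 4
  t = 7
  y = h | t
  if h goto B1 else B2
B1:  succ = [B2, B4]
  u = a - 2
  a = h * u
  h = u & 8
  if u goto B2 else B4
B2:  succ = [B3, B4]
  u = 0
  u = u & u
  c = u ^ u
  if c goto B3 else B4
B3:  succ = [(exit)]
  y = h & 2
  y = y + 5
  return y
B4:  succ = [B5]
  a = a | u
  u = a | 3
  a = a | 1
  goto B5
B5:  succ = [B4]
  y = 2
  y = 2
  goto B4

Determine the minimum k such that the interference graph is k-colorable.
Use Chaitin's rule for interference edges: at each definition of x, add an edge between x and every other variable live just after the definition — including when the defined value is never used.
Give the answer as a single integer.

Answer: 4

Working:
Per-block:
  B0: def={a,h,t,y} ue=∅
  B1: def={a,h,u} ue={a,h}
  B2: def={c,u} ue=∅
  B3: def={y} ue={h}
  B4: def={a,u} ue={a,u}
  B5: def={y} ue=∅

Liveness:
  B0: in=∅ out={a,h}
  B1: in={a,h} out={a,h,u}
  B2: in={a,h} out={a,h,u}
  B3: in={h} out=∅
  B4: in={a,u} out={a,u}
  B5: in={a,u} out={a,u}

Conflict graph:
  a: {c,h,t,u,y}
  c: {a,h,u}
  h: {a,c,t,u,y}
  t: {a,h}
  u: {a,c,h,y}
  y: {a,h,u}

Chromatic number:
  {a,c,h,u} pairwise interfere (4-clique) ⇒ χ ≥ 4
  assign a→c0 c→c3 h→c1 t→c2 u→c2 y→c3 — no edge inside a register ⇒ χ ≤ 4
  χ = 4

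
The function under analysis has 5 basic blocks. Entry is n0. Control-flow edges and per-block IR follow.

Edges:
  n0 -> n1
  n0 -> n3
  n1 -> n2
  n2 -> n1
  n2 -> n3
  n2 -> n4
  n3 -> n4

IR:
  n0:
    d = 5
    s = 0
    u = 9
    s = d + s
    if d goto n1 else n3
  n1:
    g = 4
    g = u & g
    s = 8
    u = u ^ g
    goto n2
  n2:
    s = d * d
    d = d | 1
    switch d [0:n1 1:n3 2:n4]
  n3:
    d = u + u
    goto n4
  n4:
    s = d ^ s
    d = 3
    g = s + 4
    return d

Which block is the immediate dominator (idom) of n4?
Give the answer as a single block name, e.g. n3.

idom tree: n1←n0 n2←n1 n3←n0 n4←n0
Dom∩ at merges:
  n1: preds {n0,n2}: {n0} ∩ {n0,n1,n2} = {n0}; idom=n0
  n3: preds {n0,n2}: {n0} ∩ {n0,n1,n2} = {n0}; idom=n0
  n4: preds {n2,n3}: {n0,n1,n2} ∩ {n0,n3} = {n0}; idom=n0

idom(n4) = n0

Answer: n0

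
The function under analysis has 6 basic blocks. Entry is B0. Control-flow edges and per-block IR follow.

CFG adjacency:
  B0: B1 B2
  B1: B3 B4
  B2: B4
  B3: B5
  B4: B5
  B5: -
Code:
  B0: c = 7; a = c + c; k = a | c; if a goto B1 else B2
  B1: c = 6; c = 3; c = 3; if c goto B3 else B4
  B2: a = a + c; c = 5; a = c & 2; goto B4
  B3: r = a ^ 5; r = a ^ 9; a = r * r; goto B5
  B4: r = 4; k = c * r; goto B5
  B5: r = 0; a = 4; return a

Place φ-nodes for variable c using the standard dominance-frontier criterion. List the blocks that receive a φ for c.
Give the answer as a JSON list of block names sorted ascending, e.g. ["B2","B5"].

Answer: ["B4", "B5"]

Working:
idom tree: B1←B0 B2←B0 B3←B1 B4←B0 B5←B0
Dom∩ at merges:
  B4: preds {B1,B2}: {B0,B1} ∩ {B0,B2} = {B0}; idom=B0
  B5: preds {B3,B4}: {B0,B1,B3} ∩ {B0,B4} = {B0}; idom=B0

DF walk-up:
  B4←B1: walk B1 to B0
  B4←B2: walk B2 to B0
  B5←B3: walk B3→B1 to B0
  B5←B4: walk B4 to B0
  DF(B0)=∅
  DF(B1)={B4,B5}
  DF(B2)={B4}
  DF(B3)={B5}
  DF(B4)={B5}
  DF(B5)=∅

φ for c: defs {B0,B1,B2}
  DF⁺ = {B4,B5}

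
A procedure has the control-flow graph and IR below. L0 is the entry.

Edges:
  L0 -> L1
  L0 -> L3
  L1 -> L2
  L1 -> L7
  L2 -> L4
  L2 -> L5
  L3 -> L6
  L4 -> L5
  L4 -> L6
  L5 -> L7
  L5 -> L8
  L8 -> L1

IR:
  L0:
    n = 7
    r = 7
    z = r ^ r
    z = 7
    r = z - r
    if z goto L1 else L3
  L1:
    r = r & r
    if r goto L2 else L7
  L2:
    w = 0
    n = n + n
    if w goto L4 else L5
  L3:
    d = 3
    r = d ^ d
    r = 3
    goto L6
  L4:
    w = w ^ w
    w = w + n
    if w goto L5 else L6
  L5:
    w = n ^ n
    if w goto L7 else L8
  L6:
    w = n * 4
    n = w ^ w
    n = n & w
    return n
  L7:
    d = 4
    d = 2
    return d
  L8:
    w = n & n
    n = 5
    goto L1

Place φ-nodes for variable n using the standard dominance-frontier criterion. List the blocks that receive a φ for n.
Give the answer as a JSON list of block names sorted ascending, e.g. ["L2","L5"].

idom tree: L1←L0 L2←L1 L3←L0 L4←L2 L5←L2 L6←L0 L7←L1 L8←L5
Dom at joins:
  L1: preds {L0,L8}: {L0} ∩ {L0,L1,L2,L5,L8} = {L0}; idom=L0
  L5: preds {L2,L4}: {L0,L1,L2} ∩ {L0,L1,L2,L4} = {L0,L1,L2}; idom=L2
  L6: preds {L3,L4}: {L0,L3} ∩ {L0,L1,L2,L4} = {L0}; idom=L0
  L7: preds {L1,L5}: {L0,L1} ∩ {L0,L1,L2,L5} = {L0,L1}; idom=L1

Frontier:
  join L1 pred L0: · stop@L0
  join L1 pred L8: L8→L5→L2→L1 stop@L0
  join L5 pred L2: · stop@L2
  join L5 pred L4: L4 stop@L2
  join L6 pred L3: L3 stop@L0
  join L6 pred L4: L4→L2→L1 stop@L0
  join L7 pred L1: · stop@L1
  join L7 pred L5: L5→L2 stop@L1
  L0 → ∅
  L1 → {L1,L6}
  L2 → {L1,L6,L7}
  L3 → {L6}
  L4 → {L5,L6}
  L5 → {L1,L7}
  L6 → ∅
  L7 → ∅
  L8 → {L1}

φ for n: defs {L0,L2,L6,L8}
  DF⁺ = {L1,L6,L7}

Answer: ["L1", "L6", "L7"]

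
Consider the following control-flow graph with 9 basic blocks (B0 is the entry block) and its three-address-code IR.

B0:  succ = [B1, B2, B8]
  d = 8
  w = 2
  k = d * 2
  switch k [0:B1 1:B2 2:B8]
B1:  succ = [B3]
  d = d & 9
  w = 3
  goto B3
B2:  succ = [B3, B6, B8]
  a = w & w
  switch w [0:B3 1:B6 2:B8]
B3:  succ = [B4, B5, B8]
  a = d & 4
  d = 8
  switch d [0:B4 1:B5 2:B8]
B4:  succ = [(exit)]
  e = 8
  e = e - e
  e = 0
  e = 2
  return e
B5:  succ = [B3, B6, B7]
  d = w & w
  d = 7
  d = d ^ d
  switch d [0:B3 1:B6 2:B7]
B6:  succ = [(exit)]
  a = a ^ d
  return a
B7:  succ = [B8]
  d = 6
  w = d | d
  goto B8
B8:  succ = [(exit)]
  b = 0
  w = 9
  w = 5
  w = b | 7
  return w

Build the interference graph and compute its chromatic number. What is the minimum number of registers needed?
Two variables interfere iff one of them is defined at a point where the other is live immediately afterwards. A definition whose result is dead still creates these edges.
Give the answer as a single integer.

Block summaries:
  B0 def {d,k,w} use ∅
  B1 def {d,w} use {d}
  B2 def {a} use {w}
  B3 def {a,d} use {d}
  B4 def {e} use ∅
  B5 def {d} use {w}
  B6 def {a} use {a,d}
  B7 def {d,w} use ∅
  B8 def {b,w} use ∅

Liveness:
  live B0: ∅→{d,w}
  live B1: {d}→{d,w}
  live B2: {d,w}→{a,d,w}
  live B3: {d,w}→{a,w}
  live B4: ∅→∅
  live B5: {a,w}→{a,d,w}
  live B6: {a,d}→∅
  live B7: ∅→∅
  live B8: ∅→∅

Interference:
  a: {d,w}
  b: {w}
  d: {a,k,w}
  e: ∅
  k: {d,w}
  w: {a,b,d,k}

Colouring:
  clique {a,d,w} ⇒ need ≥ 3
  assign a→c2 b→c1 d→c1 e→c0 k→c2 w→c0 — no edge inside a register ⇒ χ ≤ 3
  χ = 3

Answer: 3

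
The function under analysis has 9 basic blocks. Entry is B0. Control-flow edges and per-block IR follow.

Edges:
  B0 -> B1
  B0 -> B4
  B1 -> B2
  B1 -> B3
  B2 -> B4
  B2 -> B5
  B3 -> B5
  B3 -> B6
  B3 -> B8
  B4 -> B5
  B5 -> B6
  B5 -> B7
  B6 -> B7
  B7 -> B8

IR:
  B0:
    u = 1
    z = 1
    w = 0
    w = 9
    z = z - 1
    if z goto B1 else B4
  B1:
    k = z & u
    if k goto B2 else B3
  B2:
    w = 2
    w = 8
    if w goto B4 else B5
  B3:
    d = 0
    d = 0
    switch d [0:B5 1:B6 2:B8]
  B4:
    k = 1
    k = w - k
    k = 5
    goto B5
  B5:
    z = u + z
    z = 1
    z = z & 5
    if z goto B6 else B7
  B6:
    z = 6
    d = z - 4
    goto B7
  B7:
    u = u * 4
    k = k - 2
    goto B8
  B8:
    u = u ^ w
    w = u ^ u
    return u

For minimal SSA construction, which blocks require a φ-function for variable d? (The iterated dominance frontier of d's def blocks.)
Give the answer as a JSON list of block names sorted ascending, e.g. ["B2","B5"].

idom tree: B1←B0 B2←B1 B3←B1 B4←B0 B5←B0 B6←B0 B7←B0 B8←B0
Dom∩ at merges:
  B4: preds {B0,B2}: {B0} ∩ {B0,B1,B2} = {B0}; idom=B0
  B5: preds {B2,B3,B4}: {B0,B1,B2} ∩ {B0,B1,B3} ∩ {B0,B4} = {B0}; idom=B0
  B6: preds {B3,B5}: {B0,B1,B3} ∩ {B0,B5} = {B0}; idom=B0
  B7: preds {B5,B6}: {B0,B5} ∩ {B0,B6} = {B0}; idom=B0
  B8: preds {B3,B7}: {B0,B1,B3} ∩ {B0,B7} = {B0}; idom=B0

DF walk-up:
  B4←B0: walk · to B0
  B4←B2: walk B2→B1 to B0
  B5←B2: walk B2→B1 to B0
  B5←B3: walk B3→B1 to B0
  B5←B4: walk B4 to B0
  B6←B3: walk B3→B1 to B0
  B6←B5: walk B5 to B0
  B7←B5: walk B5 to B0
  B7←B6: walk B6 to B0
  B8←B3: walk B3→B1 to B0
  B8←B7: walk B7 to B0
  B0 → ∅
  B1 → {B4,B5,B6,B8}
  B2 → {B4,B5}
  B3 → {B5,B6,B8}
  B4 → {B5}
  B5 → {B6,B7}
  B6 → {B7}
  B7 → {B8}
  B8 → ∅

φ for d: defs {B3,B6}
  DF⁺ = {B5,B6,B7,B8}

Answer: ["B5", "B6", "B7", "B8"]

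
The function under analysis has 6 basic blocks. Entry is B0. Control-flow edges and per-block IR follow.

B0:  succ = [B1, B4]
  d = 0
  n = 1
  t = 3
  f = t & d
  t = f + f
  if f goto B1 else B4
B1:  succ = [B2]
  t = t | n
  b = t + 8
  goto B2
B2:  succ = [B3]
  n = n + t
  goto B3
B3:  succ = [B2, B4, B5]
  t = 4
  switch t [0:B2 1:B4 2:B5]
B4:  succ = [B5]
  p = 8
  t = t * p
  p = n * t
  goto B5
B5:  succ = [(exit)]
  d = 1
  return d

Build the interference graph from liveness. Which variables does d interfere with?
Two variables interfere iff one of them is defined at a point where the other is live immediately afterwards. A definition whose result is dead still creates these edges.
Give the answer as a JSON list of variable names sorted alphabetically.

Answer: ["n", "t"]

Working:
Per-block:
  B0 def {d,f,n,t} use ∅
  B1 def {b,t} use {n,t}
  B2 def {n} use {n,t}
  B3 def {t} use ∅
  B4 def {p,t} use {n,t}
  B5 def {d} use ∅

Backward fixpoint:
  B0 li=∅ lo={n,t}
  B1 li={n,t} lo={n,t}
  B2 li={n,t} lo={n}
  B3 li={n} lo={n,t}
  B4 li={n,t} lo=∅
  B5 li=∅ lo=∅

Conflict graph:
  b↔{n,t}
  d↔{n,t}
  f↔{n,t}
  n↔{b,d,f,p,t}
  p↔{n,t}
  t↔{b,d,f,n,p}

N(d) = ["n", "t"]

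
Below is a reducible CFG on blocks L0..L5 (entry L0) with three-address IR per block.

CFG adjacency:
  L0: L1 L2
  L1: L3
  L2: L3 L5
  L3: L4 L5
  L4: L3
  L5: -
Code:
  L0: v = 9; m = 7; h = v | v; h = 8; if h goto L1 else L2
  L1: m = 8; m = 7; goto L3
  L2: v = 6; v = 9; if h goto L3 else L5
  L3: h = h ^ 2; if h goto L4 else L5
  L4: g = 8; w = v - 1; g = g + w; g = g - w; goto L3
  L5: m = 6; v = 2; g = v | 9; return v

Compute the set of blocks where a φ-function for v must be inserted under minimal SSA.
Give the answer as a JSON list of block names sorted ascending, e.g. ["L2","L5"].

Answer: ["L3", "L5"]

Analysis:
idom tree: L1←L0 L2←L0 L3←L0 L4←L3 L5←L0
Dom at joins:
  L3: preds {L1,L2,L4}: {L0,L1} ∩ {L0,L2} ∩ {L0,L3,L4} = {L0}; idom=L0
  L5: preds {L2,L3}: {L0,L2} ∩ {L0,L3} = {L0}; idom=L0

Frontier:
  join L3 pred L1: L1 stop@L0
  join L3 pred L2: L2 stop@L0
  join L3 pred L4: L4→L3 stop@L0
  join L5 pred L2: L2 stop@L0
  join L5 pred L3: L3 stop@L0
  L0 → ∅
  L1 → {L3}
  L2 → {L3,L5}
  L3 → {L3,L5}
  L4 → {L3}
  L5 → ∅

φ for v: defs {L0,L2,L5}
  DF⁺ = {L3,L5}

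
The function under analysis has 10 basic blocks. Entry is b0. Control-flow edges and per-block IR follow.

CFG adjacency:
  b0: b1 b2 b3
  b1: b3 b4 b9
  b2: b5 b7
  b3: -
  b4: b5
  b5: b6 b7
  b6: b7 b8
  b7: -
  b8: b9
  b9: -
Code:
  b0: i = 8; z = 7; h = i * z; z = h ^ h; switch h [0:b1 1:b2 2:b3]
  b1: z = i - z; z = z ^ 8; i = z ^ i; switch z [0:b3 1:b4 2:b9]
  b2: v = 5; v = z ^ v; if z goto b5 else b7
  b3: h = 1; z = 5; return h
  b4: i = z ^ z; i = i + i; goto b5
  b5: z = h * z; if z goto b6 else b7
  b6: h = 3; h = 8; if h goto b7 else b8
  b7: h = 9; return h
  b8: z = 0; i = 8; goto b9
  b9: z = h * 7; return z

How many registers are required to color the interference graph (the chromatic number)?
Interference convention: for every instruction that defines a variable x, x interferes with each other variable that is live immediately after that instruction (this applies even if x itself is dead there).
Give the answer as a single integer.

Answer: 3

Analysis:
Per-block:
  b0 def {h,i,z} use ∅
  b1 def {i,z} use {i,z}
  b2 def {v} use {z}
  b3 def {h,z} use ∅
  b4 def {i} use {z}
  b5 def {z} use {h,z}
  b6 def {h} use ∅
  b7 def {h} use ∅
  b8 def {i,z} use ∅
  b9 def {z} use {h}

Backward fixpoint:
  b0: in=∅ out={h,i,z}
  b1: in={h,i,z} out={h,z}
  b2: in={h,z} out={h,z}
  b3: in=∅ out=∅
  b4: in={h,z} out={h,z}
  b5: in={h,z} out=∅
  b6: in=∅ out={h}
  b7: in=∅ out=∅
  b8: in={h} out={h}
  b9: in={h} out=∅

Interfere edges:
  h↔{i,v,z}
  i↔{h,z}
  v↔{h,z}
  z↔{h,i,v}

Colouring:
  {h,i,z} pairwise interfere (3-clique) ⇒ χ ≥ 3
  assign h→R0 i→R2 v→R2 z→R1 — no edge inside a register ⇒ χ ≤ 3
  χ = 3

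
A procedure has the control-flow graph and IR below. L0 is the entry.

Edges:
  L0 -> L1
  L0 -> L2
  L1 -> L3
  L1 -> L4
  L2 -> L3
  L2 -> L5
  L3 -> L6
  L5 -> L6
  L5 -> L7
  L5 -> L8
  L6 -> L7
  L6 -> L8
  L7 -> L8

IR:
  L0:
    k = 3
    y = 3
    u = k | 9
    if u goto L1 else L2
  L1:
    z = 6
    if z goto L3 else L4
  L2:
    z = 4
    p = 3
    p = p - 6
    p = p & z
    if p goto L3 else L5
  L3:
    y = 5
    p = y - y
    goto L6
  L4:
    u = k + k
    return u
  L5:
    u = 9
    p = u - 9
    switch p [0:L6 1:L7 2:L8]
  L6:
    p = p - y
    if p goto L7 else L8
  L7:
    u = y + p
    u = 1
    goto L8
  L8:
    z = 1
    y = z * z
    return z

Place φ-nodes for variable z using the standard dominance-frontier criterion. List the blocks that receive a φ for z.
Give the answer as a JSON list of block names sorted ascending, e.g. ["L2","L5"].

Answer: ["L3", "L6", "L7", "L8"]

Derivation:
idom tree: L1←L0 L2←L0 L3←L0 L4←L1 L5←L2 L6←L0 L7←L0 L8←L0
Dom at joins:
  L3: preds {L1,L2}: {L0,L1} ∩ {L0,L2} = {L0}; idom=L0
  L6: preds {L3,L5}: {L0,L3} ∩ {L0,L2,L5} = {L0}; idom=L0
  L7: preds {L5,L6}: {L0,L2,L5} ∩ {L0,L6} = {L0}; idom=L0
  L8: preds {L5,L6,L7}: {L0,L2,L5} ∩ {L0,L6} ∩ {L0,L7} = {L0}; idom=L0

Frontier:
  join L3 pred L1: L1 stop@L0
  join L3 pred L2: L2 stop@L0
  join L6 pred L3: L3 stop@L0
  join L6 pred L5: L5→L2 stop@L0
  join L7 pred L5: L5→L2 stop@L0
  join L7 pred L6: L6 stop@L0
  join L8 pred L5: L5→L2 stop@L0
  join L8 pred L6: L6 stop@L0
  join L8 pred L7: L7 stop@L0
  L0: DF=∅
  L1: DF={L3}
  L2: DF={L3,L6,L7,L8}
  L3: DF={L6}
  L4: DF=∅
  L5: DF={L6,L7,L8}
  L6: DF={L7,L8}
  L7: DF={L8}
  L8: DF=∅

φ for z: defs {L1,L2,L8}
  DF⁺ = {L3,L6,L7,L8}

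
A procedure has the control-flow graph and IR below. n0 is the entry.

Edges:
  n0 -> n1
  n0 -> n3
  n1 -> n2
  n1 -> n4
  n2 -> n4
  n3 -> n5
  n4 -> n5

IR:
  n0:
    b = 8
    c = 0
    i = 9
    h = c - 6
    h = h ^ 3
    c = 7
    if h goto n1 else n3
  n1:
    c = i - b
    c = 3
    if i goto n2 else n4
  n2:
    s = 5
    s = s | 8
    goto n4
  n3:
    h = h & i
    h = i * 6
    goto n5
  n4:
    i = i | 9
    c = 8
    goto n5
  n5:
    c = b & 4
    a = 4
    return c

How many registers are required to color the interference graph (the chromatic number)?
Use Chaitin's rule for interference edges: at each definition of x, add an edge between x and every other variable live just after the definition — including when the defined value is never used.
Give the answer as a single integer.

Answer: 4

Working:
Block summaries:
  n0 def {b,c,h,i} use ∅
  n1 def {c} use {b,i}
  n2 def {s} use ∅
  n3 def {h} use {h,i}
  n4 def {c,i} use {i}
  n5 def {a,c} use {b}

Liveness:
  n0: in=∅ out={b,h,i}
  n1: in={b,i} out={b,i}
  n2: in={b,i} out={b,i}
  n3: in={b,h,i} out={b}
  n4: in={b,i} out={b}
  n5: in={b} out=∅

Interference:
  a — {c}
  b — {c,h,i,s}
  c — {a,b,h,i}
  h — {b,c,i}
  i — {b,c,h,s}
  s — {b,i}

Colouring:
  clique {b,c,h,i} ⇒ need ≥ 4
  assign a→R0 b→R0 c→R1 h→R3 i→R2 s→R1 — no edge inside a register ⇒ χ ≤ 4
  χ = 4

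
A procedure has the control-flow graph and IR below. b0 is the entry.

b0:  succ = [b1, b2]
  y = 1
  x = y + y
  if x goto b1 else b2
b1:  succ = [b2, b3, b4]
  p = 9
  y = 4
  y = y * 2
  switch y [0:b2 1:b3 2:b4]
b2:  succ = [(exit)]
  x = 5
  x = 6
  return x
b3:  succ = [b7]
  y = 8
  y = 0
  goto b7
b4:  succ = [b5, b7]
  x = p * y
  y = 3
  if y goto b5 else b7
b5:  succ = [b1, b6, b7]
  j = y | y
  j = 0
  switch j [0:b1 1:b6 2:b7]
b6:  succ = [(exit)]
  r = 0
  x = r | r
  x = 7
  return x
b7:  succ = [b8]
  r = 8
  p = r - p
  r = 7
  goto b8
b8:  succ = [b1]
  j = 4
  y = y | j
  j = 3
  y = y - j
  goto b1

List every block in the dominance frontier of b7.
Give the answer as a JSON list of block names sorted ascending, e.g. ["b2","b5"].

Answer: ["b1"]

Analysis:
idom tree: b1←b0 b2←b0 b3←b1 b4←b1 b5←b4 b6←b5 b7←b1 b8←b7
Dom at joins:
  b1: preds {b0,b5,b8}: {b0} ∩ {b0,b1,b4,b5} ∩ {b0,b1,b7,b8} = {b0}; idom=b0
  b2: preds {b0,b1}: {b0} ∩ {b0,b1} = {b0}; idom=b0
  b7: preds {b3,b4,b5}: {b0,b1,b3} ∩ {b0,b1,b4} ∩ {b0,b1,b4,b5} = {b0,b1}; idom=b1

Frontier:
  b1←b0: walk · to b0
  b1←b5: walk b5→b4→b1 to b0
  b1←b8: walk b8→b7→b1 to b0
  b2←b0: walk · to b0
  b2←b1: walk b1 to b0
  b7←b3: walk b3 to b1
  b7←b4: walk b4 to b1
  b7←b5: walk b5→b4 to b1
  b0: DF=∅
  b1: DF={b1,b2}
  b2: DF=∅
  b3: DF={b7}
  b4: DF={b1,b7}
  b5: DF={b1,b7}
  b6: DF=∅
  b7: DF={b1}
  b8: DF={b1}

DF(b7) = ["b1"]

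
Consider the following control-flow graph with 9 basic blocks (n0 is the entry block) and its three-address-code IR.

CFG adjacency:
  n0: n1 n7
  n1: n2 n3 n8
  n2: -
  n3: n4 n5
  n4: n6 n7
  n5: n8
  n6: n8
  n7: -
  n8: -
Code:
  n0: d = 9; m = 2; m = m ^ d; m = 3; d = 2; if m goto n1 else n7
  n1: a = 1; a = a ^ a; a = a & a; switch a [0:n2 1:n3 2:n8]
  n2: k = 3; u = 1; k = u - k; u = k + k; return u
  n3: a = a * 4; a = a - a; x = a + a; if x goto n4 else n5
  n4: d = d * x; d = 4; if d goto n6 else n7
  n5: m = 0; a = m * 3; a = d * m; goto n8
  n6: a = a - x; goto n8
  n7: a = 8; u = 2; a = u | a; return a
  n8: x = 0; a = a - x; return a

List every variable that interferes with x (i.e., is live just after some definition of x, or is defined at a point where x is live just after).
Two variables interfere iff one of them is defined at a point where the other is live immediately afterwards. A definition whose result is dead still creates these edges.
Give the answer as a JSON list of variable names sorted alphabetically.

Answer: ["a", "d"]

Analysis:
def/use:
  n0: def={d,m} ue=∅
  n1: def={a} ue=∅
  n2: def={k,u} ue=∅
  n3: def={a,x} ue={a}
  n4: def={d} ue={d,x}
  n5: def={a,m} ue={d}
  n6: def={a} ue={a,x}
  n7: def={a,u} ue=∅
  n8: def={a,x} ue={a}

Live sets:
  n0 li=∅ lo={d}
  n1 li={d} lo={a,d}
  n2 li=∅ lo=∅
  n3 li={a,d} lo={a,d,x}
  n4 li={a,d,x} lo={a,x}
  n5 li={d} lo={a}
  n6 li={a,x} lo={a}
  n7 li=∅ lo=∅
  n8 li={a} lo=∅

Interfere edges:
  a↔{d,m,u,x}
  d↔{a,m,x}
  k↔{u}
  m↔{a,d}
  u↔{a,k}
  x↔{a,d}

N(x) = ["a", "d"]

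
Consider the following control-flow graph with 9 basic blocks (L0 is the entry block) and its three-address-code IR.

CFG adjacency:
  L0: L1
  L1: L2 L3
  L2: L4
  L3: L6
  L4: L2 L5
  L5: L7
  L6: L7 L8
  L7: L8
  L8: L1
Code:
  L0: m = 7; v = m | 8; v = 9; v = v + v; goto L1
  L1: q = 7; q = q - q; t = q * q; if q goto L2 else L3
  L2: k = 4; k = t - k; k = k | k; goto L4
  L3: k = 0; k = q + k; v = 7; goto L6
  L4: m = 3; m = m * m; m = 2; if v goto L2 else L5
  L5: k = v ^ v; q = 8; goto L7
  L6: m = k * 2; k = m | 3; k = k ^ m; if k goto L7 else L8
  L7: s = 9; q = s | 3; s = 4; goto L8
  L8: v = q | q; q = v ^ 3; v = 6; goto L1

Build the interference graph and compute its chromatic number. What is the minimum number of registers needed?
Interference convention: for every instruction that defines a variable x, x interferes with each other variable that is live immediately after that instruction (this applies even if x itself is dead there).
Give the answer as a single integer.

Answer: 5

Working:
Block summaries:
  L0: def={m,v} ue=∅
  L1: def={q,t} ue=∅
  L2: def={k} ue={t}
  L3: def={k,v} ue={q}
  L4: def={m} ue={v}
  L5: def={k,q} ue={v}
  L6: def={k,m} ue={k}
  L7: def={q,s} ue=∅
  L8: def={q,v} ue={q}

Liveness:
  L0 li=∅ lo={v}
  L1 li={v} lo={q,t,v}
  L2 li={t,v} lo={t,v}
  L3 li={q} lo={k,q}
  L4 li={t,v} lo={t,v}
  L5 li={v} lo=∅
  L6 li={k,q} lo={q}
  L7 li=∅ lo={q}
  L8 li={q} lo={v}

Conflict graph:
  k: {m,q,t,v}
  m: {k,q,t,v}
  q: {k,m,s,t,v}
  s: {q}
  t: {k,m,q,v}
  v: {k,m,q,t}

Chromatic number:
  lower bound: {k,m,q,t,v} mutually conflict ⇒ χ ≥ 5
  assign k→R1 m→R2 q→R0 s→R1 t→R3 v→R4 — no edge inside a register ⇒ χ ≤ 5
  χ = 5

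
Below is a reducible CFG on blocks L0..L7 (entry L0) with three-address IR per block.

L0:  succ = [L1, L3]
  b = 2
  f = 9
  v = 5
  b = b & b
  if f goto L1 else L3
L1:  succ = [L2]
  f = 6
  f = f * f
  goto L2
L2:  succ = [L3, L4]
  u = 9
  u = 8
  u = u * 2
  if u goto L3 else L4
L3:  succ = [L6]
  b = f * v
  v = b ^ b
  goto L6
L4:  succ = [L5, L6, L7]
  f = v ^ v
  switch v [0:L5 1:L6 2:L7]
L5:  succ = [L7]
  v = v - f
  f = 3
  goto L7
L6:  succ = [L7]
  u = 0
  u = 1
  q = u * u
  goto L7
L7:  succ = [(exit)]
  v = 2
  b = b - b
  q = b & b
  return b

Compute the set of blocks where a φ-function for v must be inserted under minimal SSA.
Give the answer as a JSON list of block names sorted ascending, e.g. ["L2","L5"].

idom tree: L1←L0 L2←L1 L3←L0 L4←L2 L5←L4 L6←L0 L7←L0
Dom∩ at merges:
  L3: preds {L0,L2}: {L0} ∩ {L0,L1,L2} = {L0}; idom=L0
  L6: preds {L3,L4}: {L0,L3} ∩ {L0,L1,L2,L4} = {L0}; idom=L0
  L7: preds {L4,L5,L6}: {L0,L1,L2,L4} ∩ {L0,L1,L2,L4,L5} ∩ {L0,L6} = {L0}; idom=L0

Frontier:
  L3←L0: walk · to L0
  L3←L2: walk L2→L1 to L0
  L6←L3: walk L3 to L0
  L6←L4: walk L4→L2→L1 to L0
  L7←L4: walk L4→L2→L1 to L0
  L7←L5: walk L5→L4→L2→L1 to L0
  L7←L6: walk L6 to L0
  L0 → ∅
  L1 → {L3,L6,L7}
  L2 → {L3,L6,L7}
  L3 → {L6}
  L4 → {L6,L7}
  L5 → {L7}
  L6 → {L7}
  L7 → ∅

φ for v: defs {L0,L3,L5,L7}
  DF⁺ = {L6,L7}

Answer: ["L6", "L7"]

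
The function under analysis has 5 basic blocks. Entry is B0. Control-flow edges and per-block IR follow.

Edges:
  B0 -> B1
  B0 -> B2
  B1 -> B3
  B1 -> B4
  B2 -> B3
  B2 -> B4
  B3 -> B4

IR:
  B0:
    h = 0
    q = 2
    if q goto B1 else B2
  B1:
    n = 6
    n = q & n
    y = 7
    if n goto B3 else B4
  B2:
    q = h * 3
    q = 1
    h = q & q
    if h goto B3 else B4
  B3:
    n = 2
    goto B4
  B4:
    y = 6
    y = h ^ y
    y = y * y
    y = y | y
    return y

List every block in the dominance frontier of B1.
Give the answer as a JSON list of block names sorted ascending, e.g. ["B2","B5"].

Answer: ["B3", "B4"]

Derivation:
idom tree: B1←B0 B2←B0 B3←B0 B4←B0
Dom at joins:
  B3: preds {B1,B2}: {B0,B1} ∩ {B0,B2} = {B0}; idom=B0
  B4: preds {B1,B2,B3}: {B0,B1} ∩ {B0,B2} ∩ {B0,B3} = {B0}; idom=B0

DF walk-up:
  join B3 pred B1: B1 stop@B0
  join B3 pred B2: B2 stop@B0
  join B4 pred B1: B1 stop@B0
  join B4 pred B2: B2 stop@B0
  join B4 pred B3: B3 stop@B0
  B0: DF=∅
  B1: DF={B3,B4}
  B2: DF={B3,B4}
  B3: DF={B4}
  B4: DF=∅

DF(B1) = ["B3", "B4"]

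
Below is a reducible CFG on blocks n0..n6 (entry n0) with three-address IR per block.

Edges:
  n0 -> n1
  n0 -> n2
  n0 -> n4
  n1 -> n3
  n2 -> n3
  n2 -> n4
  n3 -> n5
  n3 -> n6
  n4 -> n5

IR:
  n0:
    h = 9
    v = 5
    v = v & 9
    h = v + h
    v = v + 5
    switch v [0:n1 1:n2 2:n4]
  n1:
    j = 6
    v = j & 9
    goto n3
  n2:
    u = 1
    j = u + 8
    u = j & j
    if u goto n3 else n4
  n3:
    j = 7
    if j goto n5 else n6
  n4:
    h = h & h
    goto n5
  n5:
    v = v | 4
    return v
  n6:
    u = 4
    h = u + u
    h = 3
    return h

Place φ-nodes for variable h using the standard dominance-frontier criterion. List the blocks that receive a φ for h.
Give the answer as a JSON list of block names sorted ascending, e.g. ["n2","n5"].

idom tree: n1←n0 n2←n0 n3←n0 n4←n0 n5←n0 n6←n3
Dom at joins:
  n3: preds {n1,n2}: {n0,n1} ∩ {n0,n2} = {n0}; idom=n0
  n4: preds {n0,n2}: {n0} ∩ {n0,n2} = {n0}; idom=n0
  n5: preds {n3,n4}: {n0,n3} ∩ {n0,n4} = {n0}; idom=n0

Frontier:
  n3←n1: walk n1 to n0
  n3←n2: walk n2 to n0
  n4←n0: walk · to n0
  n4←n2: walk n2 to n0
  n5←n3: walk n3 to n0
  n5←n4: walk n4 to n0
  n0: DF=∅
  n1: DF={n3}
  n2: DF={n3,n4}
  n3: DF={n5}
  n4: DF={n5}
  n5: DF=∅
  n6: DF=∅

φ for h: defs {n0,n4,n6}
  DF⁺ = {n5}

Answer: ["n5"]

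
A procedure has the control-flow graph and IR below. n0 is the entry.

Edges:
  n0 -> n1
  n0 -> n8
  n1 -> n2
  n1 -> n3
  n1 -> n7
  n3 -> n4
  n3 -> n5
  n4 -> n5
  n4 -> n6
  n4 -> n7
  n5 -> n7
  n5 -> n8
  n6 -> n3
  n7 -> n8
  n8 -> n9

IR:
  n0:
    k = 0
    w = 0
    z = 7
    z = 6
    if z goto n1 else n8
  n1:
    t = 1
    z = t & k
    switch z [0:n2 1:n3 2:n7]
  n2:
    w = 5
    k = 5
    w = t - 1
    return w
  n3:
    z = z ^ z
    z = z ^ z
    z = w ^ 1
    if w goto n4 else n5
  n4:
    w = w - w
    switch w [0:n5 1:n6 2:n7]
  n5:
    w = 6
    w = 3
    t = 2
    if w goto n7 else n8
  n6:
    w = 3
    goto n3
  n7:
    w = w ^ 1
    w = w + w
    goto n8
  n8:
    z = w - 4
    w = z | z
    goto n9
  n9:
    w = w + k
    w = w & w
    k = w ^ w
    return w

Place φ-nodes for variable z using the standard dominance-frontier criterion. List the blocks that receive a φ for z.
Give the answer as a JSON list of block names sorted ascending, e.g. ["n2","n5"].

idom tree: n1←n0 n2←n1 n3←n1 n4←n3 n5←n3 n6←n4 n7←n1 n8←n0 n9←n8
Dom∩ at merges:
  n3: preds {n1,n6}: {n0,n1} ∩ {n0,n1,n3,n4,n6} = {n0,n1}; idom=n1
  n5: preds {n3,n4}: {n0,n1,n3} ∩ {n0,n1,n3,n4} = {n0,n1,n3}; idom=n3
  n7: preds {n1,n4,n5}: {n0,n1} ∩ {n0,n1,n3,n4} ∩ {n0,n1,n3,n5} = {n0,n1}; idom=n1
  n8: preds {n0,n5,n7}: {n0} ∩ {n0,n1,n3,n5} ∩ {n0,n1,n7} = {n0}; idom=n0

DF walk-up:
  join n3 pred n1: · stop@n1
  join n3 pred n6: n6→n4→n3 stop@n1
  join n5 pred n3: · stop@n3
  join n5 pred n4: n4 stop@n3
  join n7 pred n1: · stop@n1
  join n7 pred n4: n4→n3 stop@n1
  join n7 pred n5: n5→n3 stop@n1
  join n8 pred n0: · stop@n0
  join n8 pred n5: n5→n3→n1 stop@n0
  join n8 pred n7: n7→n1 stop@n0
  n0 → ∅
  n1 → {n8}
  n2 → ∅
  n3 → {n3,n7,n8}
  n4 → {n3,n5,n7}
  n5 → {n7,n8}
  n6 → {n3}
  n7 → {n8}
  n8 → ∅
  n9 → ∅

φ for z: defs {n0,n1,n3,n8}
  DF⁺ = {n3,n7,n8}

Answer: ["n3", "n7", "n8"]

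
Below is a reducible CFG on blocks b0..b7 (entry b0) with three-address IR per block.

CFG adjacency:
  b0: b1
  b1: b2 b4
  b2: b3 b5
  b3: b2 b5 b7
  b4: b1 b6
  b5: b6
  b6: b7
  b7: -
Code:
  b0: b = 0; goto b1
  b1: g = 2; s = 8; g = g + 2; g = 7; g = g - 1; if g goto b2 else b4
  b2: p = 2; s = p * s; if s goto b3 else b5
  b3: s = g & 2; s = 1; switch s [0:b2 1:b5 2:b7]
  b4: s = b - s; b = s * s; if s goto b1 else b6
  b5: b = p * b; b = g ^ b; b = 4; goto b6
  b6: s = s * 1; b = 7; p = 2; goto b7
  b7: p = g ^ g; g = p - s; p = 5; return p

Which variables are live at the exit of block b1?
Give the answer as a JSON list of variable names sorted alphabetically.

Answer: ["b", "g", "s"]

Derivation:
Per-block:
  b0: def={b} ue=∅
  b1: def={g,s} ue=∅
  b2: def={p,s} ue={s}
  b3: def={s} ue={g}
  b4: def={b,s} ue={b,s}
  b5: def={b} ue={b,g,p}
  b6: def={b,p,s} ue={s}
  b7: def={g,p} ue={g,s}

Liveness:
  b0 li=∅ lo={b}
  b1 li={b} lo={b,g,s}
  b2 li={b,g,s} lo={b,g,p,s}
  b3 li={b,g,p} lo={b,g,p,s}
  b4 li={b,g,s} lo={b,g,s}
  b5 li={b,g,p,s} lo={g,s}
  b6 li={g,s} lo={g,s}
  b7 li={g,s} lo=∅

live-out(b1) = ["b", "g", "s"]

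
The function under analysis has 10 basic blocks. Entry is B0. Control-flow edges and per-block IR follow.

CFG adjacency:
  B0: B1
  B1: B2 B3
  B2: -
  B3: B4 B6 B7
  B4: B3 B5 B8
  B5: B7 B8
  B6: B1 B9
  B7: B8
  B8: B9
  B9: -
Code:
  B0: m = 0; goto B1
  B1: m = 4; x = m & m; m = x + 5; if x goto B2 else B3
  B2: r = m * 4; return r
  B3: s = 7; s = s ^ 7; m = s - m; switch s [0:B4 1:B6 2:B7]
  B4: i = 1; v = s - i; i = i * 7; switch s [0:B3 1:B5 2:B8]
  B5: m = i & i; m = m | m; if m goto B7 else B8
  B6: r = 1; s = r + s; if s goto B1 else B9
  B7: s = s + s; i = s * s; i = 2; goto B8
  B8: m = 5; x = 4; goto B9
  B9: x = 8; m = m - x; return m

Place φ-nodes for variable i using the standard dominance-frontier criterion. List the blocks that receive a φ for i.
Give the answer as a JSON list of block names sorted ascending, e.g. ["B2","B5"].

Answer: ["B1", "B3", "B7", "B8", "B9"]

Analysis:
idom tree: B1←B0 B2←B1 B3←B1 B4←B3 B5←B4 B6←B3 B7←B3 B8←B3 B9←B3
Dom at joins:
  B1: preds {B0,B6}: {B0} ∩ {B0,B1,B3,B6} = {B0}; idom=B0
  B3: preds {B1,B4}: {B0,B1} ∩ {B0,B1,B3,B4} = {B0,B1}; idom=B1
  B7: preds {B3,B5}: {B0,B1,B3} ∩ {B0,B1,B3,B4,B5} = {B0,B1,B3}; idom=B3
  B8: preds {B4,B5,B7}: {B0,B1,B3,B4} ∩ {B0,B1,B3,B4,B5} ∩ {B0,B1,B3,B7} = {B0,B1,B3}; idom=B3
  B9: preds {B6,B8}: {B0,B1,B3,B6} ∩ {B0,B1,B3,B8} = {B0,B1,B3}; idom=B3

DF walk-up:
  join B1 pred B0: · stop@B0
  join B1 pred B6: B6→B3→B1 stop@B0
  join B3 pred B1: · stop@B1
  join B3 pred B4: B4→B3 stop@B1
  join B7 pred B3: · stop@B3
  join B7 pred B5: B5→B4 stop@B3
  join B8 pred B4: B4 stop@B3
  join B8 pred B5: B5→B4 stop@B3
  join B8 pred B7: B7 stop@B3
  join B9 pred B6: B6 stop@B3
  join B9 pred B8: B8 stop@B3
  B0: DF=∅
  B1: DF={B1}
  B2: DF=∅
  B3: DF={B1,B3}
  B4: DF={B3,B7,B8}
  B5: DF={B7,B8}
  B6: DF={B1,B9}
  B7: DF={B8}
  B8: DF={B9}
  B9: DF=∅

φ for i: defs {B4,B7}
  DF⁺ = {B1,B3,B7,B8,B9}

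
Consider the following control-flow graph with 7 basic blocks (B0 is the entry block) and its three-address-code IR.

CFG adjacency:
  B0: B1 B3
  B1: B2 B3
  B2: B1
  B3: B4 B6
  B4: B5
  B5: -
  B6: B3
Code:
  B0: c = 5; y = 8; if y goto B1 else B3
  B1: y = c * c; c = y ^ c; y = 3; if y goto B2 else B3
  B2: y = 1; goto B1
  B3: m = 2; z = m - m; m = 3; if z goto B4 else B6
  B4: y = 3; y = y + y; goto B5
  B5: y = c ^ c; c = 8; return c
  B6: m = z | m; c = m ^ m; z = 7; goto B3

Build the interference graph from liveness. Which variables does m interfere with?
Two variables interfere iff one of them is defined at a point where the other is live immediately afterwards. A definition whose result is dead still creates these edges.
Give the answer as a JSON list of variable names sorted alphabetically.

Block summaries:
  B0 def {c,y} use ∅
  B1 def {c,y} use {c}
  B2 def {y} use ∅
  B3 def {m,z} use ∅
  B4 def {y} use ∅
  B5 def {c,y} use {c}
  B6 def {c,m,z} use {m,z}

Liveness:
  B0: in=∅ out={c}
  B1: in={c} out={c}
  B2: in={c} out={c}
  B3: in={c} out={c,m,z}
  B4: in={c} out={c}
  B5: in={c} out=∅
  B6: in={m,z} out={c}

Conflict graph:
  c: {m,y,z}
  m: {c,z}
  y: {c}
  z: {c,m}

N(m) = ["c", "z"]

Answer: ["c", "z"]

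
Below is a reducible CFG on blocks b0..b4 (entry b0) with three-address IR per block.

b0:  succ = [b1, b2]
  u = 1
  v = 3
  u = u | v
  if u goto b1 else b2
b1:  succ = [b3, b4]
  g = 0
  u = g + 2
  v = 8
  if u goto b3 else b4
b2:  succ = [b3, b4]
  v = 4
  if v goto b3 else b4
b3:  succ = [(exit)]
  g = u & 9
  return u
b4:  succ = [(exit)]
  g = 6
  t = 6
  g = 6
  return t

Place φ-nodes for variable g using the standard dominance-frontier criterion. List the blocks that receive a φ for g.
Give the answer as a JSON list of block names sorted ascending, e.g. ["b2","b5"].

Answer: ["b3", "b4"]

Working:
idom tree: b1←b0 b2←b0 b3←b0 b4←b0
Dom∩ at merges:
  b3: preds {b1,b2}: {b0,b1} ∩ {b0,b2} = {b0}; idom=b0
  b4: preds {b1,b2}: {b0,b1} ∩ {b0,b2} = {b0}; idom=b0

DF walk-up:
  join b3 pred b1: b1 stop@b0
  join b3 pred b2: b2 stop@b0
  join b4 pred b1: b1 stop@b0
  join b4 pred b2: b2 stop@b0
  b0: DF=∅
  b1: DF={b3,b4}
  b2: DF={b3,b4}
  b3: DF=∅
  b4: DF=∅

φ for g: defs {b1,b3,b4}
  DF⁺ = {b3,b4}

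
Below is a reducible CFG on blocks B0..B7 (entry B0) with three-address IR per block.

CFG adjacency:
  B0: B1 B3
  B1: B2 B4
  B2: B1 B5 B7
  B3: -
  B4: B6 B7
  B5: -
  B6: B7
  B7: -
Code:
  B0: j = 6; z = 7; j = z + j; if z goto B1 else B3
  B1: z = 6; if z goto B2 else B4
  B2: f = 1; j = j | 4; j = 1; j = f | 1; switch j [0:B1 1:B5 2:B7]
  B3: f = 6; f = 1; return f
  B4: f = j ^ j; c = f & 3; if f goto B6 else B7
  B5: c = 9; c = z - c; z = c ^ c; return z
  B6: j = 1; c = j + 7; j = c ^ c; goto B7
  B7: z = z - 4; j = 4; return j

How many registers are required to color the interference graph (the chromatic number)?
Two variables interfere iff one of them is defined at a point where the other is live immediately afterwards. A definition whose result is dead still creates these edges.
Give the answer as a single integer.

Per-block:
  B0: def={j,z} ue=∅
  B1: def={z} ue=∅
  B2: def={f,j} ue={j}
  B3: def={f} ue=∅
  B4: def={c,f} ue={j}
  B5: def={c,z} ue={z}
  B6: def={c,j} ue=∅
  B7: def={j,z} ue={z}

Backward fixpoint:
  B0 li=∅ lo={j}
  B1 li={j} lo={j,z}
  B2 li={j,z} lo={j,z}
  B3 li=∅ lo=∅
  B4 li={j,z} lo={z}
  B5 li={z} lo=∅
  B6 li={z} lo={z}
  B7 li={z} lo=∅

Interfere edges:
  c↔{f,z}
  f↔{c,j,z}
  j↔{f,z}
  z↔{c,f,j}

Chromatic number:
  lower bound: {c,f,z} mutually conflict ⇒ χ ≥ 3
  3-colouring: c0={f}  c1={z}  c2={c,j}
  χ = 3

Answer: 3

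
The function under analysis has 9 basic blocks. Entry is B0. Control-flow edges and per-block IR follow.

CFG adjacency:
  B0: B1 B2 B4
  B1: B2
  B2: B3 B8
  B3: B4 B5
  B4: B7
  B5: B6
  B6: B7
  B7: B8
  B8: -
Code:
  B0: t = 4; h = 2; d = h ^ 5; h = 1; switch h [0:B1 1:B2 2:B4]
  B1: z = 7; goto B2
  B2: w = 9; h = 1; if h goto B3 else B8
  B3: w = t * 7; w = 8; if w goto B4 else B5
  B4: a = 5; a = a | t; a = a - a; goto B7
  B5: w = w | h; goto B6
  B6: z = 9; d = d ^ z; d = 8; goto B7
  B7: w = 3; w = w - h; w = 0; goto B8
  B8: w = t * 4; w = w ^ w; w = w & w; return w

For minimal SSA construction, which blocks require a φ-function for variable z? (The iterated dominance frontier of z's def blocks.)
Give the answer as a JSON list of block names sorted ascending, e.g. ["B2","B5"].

idom tree: B1←B0 B2←B0 B3←B2 B4←B0 B5←B3 B6←B5 B7←B0 B8←B0
Dom∩ at merges:
  B2: preds {B0,B1}: {B0} ∩ {B0,B1} = {B0}; idom=B0
  B4: preds {B0,B3}: {B0} ∩ {B0,B2,B3} = {B0}; idom=B0
  B7: preds {B4,B6}: {B0,B4} ∩ {B0,B2,B3,B5,B6} = {B0}; idom=B0
  B8: preds {B2,B7}: {B0,B2} ∩ {B0,B7} = {B0}; idom=B0

Frontier:
  join B2 pred B0: · stop@B0
  join B2 pred B1: B1 stop@B0
  join B4 pred B0: · stop@B0
  join B4 pred B3: B3→B2 stop@B0
  join B7 pred B4: B4 stop@B0
  join B7 pred B6: B6→B5→B3→B2 stop@B0
  join B8 pred B2: B2 stop@B0
  join B8 pred B7: B7 stop@B0
  B0 → ∅
  B1 → {B2}
  B2 → {B4,B7,B8}
  B3 → {B4,B7}
  B4 → {B7}
  B5 → {B7}
  B6 → {B7}
  B7 → {B8}
  B8 → ∅

φ for z: defs {B1,B6}
  DF⁺ = {B2,B4,B7,B8}

Answer: ["B2", "B4", "B7", "B8"]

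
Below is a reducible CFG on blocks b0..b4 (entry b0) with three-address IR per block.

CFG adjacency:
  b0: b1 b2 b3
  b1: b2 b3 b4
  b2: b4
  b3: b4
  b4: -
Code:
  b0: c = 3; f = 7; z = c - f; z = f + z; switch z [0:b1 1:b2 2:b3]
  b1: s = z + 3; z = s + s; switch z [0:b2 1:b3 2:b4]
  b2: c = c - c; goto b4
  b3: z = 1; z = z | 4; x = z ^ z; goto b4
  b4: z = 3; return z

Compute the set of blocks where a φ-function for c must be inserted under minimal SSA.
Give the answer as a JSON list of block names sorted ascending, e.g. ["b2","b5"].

idom tree: b1←b0 b2←b0 b3←b0 b4←b0
Join-block Dom:
  b2: preds {b0,b1}: {b0} ∩ {b0,b1} = {b0}; idom=b0
  b3: preds {b0,b1}: {b0} ∩ {b0,b1} = {b0}; idom=b0
  b4: preds {b1,b2,b3}: {b0,b1} ∩ {b0,b2} ∩ {b0,b3} = {b0}; idom=b0

DF walk-up:
  join b2 pred b0: · stop@b0
  join b2 pred b1: b1 stop@b0
  join b3 pred b0: · stop@b0
  join b3 pred b1: b1 stop@b0
  join b4 pred b1: b1 stop@b0
  join b4 pred b2: b2 stop@b0
  join b4 pred b3: b3 stop@b0
  DF(b0)=∅
  DF(b1)={b2,b3,b4}
  DF(b2)={b4}
  DF(b3)={b4}
  DF(b4)=∅

φ for c: defs {b0,b2}
  DF⁺ = {b4}

Answer: ["b4"]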